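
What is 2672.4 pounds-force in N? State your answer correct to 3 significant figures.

11900 newtons

1 pound-force = 4.44822 N.
Then 2672.4 × 4.44822 ≈ 11900 N.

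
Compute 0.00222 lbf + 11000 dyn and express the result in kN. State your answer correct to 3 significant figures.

0.00222 lbf = 9.87505 × 10^-6 kN and 11000 dyn = 0.000110000 kN.
9.87505 × 10^-6 + 0.000110000 ≈ 0.000120 kN.

0.000120 kilonewtons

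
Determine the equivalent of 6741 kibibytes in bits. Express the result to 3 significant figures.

1 kibibyte = 8192.00 bits.
Then 6741 × 8192.00 ≈ 5.52e+7 bit.

5.52e+7 bits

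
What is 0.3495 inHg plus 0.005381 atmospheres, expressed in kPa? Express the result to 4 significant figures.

1.729 kPa

0.3495 inHg = 1.18354 kPa and 0.005381 atm = 0.545230 kPa.
1.18354 + 0.545230 ≈ 1.729 kPa.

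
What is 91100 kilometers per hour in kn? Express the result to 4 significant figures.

49190 kn

1 kilometer per hour = 0.539957 knots.
So 91100 × 0.539957 ≈ 49190 kn.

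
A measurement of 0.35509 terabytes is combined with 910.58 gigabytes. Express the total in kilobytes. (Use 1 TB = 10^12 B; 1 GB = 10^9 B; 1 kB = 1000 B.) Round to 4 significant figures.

1.266e+9 kilobytes

0.35509 TB = 3.55090e+8 kB and 910.58 GB = 9.10580e+8 kB.
3.55090e+8 + 9.10580e+8 ≈ 1.266e+9 kB.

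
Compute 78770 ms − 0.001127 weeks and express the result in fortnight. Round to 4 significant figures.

-0.0004984 fortnights

78770 ms = 6.51207 × 10^-5 fortnight and 0.001127 wk = 0.000563500 fortnight.
6.51207 × 10^-5 − 0.000563500 ≈ -0.0004984 fortnight.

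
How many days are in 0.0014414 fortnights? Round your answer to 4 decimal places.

0.0202 d

1 fortnight = 14.0000 d.
Thus 0.0014414 × 14.0000 ≈ 0.0202 d.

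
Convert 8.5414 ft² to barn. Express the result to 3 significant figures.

7.94 × 10^27 barns

1 ft² = 9.29030 × 10^26 barn.
So 8.5414 × 9.29030 × 10^26 ≈ 7.94 × 10^27 barn.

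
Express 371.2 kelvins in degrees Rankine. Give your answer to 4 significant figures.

°R = K × 9/5.
Applying the formula gives 668.2 °R.

668.2 degrees Rankine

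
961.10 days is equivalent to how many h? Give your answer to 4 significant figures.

23070 hours

1 d = 24.0000 h.
Thus 961.10 × 24.0000 ≈ 23070 h.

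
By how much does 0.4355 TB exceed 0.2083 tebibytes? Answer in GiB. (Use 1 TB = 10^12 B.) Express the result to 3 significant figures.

192 GiB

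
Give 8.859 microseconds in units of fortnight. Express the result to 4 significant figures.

7.324 × 10^-12 fortnights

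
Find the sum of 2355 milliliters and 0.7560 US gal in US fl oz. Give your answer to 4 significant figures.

2355 mL = 79.6320 US fl oz and 0.7560 US gal = 96.7680 US fl oz.
79.6320 + 96.7680 ≈ 176.4 US fl oz.

176.4 US fl oz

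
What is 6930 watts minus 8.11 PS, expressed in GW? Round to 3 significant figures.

6930 W = 6.93000 × 10^-6 GW and 8.11 PS = 5.96489 × 10^-6 GW.
6.93000 × 10^-6 − 5.96489 × 10^-6 ≈ 9.65 × 10^-7 GW.

9.65 × 10^-7 GW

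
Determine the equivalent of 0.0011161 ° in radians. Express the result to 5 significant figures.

1.9480 × 10^-5 rad

1 ° = 0.0174533 rad.
0.0011161 × 0.0174533 ≈ 1.9480 × 10^-5 rad.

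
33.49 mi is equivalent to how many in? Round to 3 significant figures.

2.12e+6 in

1 mi = 63360.0 in.
33.49 × 63360.0 ≈ 2.12e+6 in.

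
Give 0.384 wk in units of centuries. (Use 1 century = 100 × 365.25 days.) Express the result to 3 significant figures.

1 wk = 0.000191650 century.
Then 0.384 × 0.000191650 ≈ 7.36 × 10^-5 century.

7.36 × 10^-5 centuries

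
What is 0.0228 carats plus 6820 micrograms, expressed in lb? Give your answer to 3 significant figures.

2.51 × 10^-5 lb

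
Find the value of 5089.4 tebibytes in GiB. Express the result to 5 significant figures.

5.2115 × 10^6 gibibytes

1 TiB = 1024.00 GiB.
Then 5089.4 × 1024.00 ≈ 5.2115 × 10^6 GiB.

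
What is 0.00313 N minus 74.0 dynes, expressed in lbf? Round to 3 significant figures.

0.000537 pounds-force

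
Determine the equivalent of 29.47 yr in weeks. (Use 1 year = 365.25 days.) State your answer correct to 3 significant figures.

1540 weeks

1 year = 52.1786 wk.
Thus 29.47 × 52.1786 ≈ 1540 wk.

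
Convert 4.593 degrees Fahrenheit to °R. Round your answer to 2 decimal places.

464.26 degrees Rankine

°R = °F + 459.67.
Applying the formula gives 464.26 °R.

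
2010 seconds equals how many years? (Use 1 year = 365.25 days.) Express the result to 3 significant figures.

1 second = 3.16881e-8 years.
Then 2010 × 3.16881e-8 ≈ 6.37e-5 yr.

6.37e-5 yr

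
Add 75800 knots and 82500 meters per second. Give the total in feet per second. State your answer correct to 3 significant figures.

75800 kn = 127936 ft/s and 82500 m/s = 270669 ft/s.
127936 + 270669 ≈ 399000 ft/s.

399000 ft/s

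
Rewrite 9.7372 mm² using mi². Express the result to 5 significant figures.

3.7596e-12 mi²

1 square millimeter = 3.86102e-13 mi².
9.7372 × 3.86102e-13 ≈ 3.7596e-12 mi².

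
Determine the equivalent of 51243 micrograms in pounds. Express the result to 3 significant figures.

0.000113 pounds

1 μg = 2.20462 × 10^-9 lb.
Thus 51243 × 2.20462 × 10^-9 ≈ 0.000113 lb.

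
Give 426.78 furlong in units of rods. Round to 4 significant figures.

1 furlong = 40.0000 rod.
Thus 426.78 × 40.0000 ≈ 17070 rod.

17070 rods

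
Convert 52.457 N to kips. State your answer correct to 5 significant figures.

1 newton = 0.000224809 kip.
52.457 × 0.000224809 ≈ 0.011793 kip.

0.011793 kip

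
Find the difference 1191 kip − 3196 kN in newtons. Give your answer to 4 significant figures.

2.102 × 10^6 newtons

1191 kip = 5.29783 × 10^6 N and 3196 kN = 3.19600 × 10^6 N.
5.29783 × 10^6 − 3.19600 × 10^6 ≈ 2.102 × 10^6 N.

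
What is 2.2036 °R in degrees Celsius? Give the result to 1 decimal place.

-271.9 degrees Celsius

°R = (°C + 273.15) × 9/5.
Applying the formula gives -271.9 °C.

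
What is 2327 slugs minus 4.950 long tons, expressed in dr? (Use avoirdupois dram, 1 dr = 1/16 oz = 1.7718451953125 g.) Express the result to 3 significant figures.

2327 slug = 1.91665e+7 dr and 4.950 long ton = 2.83853e+6 dr.
1.91665e+7 − 2.83853e+6 ≈ 1.63e+7 dr.

1.63e+7 dr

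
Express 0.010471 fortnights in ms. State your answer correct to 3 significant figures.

1.27 × 10^7 ms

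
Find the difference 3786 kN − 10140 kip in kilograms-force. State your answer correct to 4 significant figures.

3786 kN = 386065 kgf and 10140 kip = 4.59943e+6 kgf.
386065 − 4.59943e+6 ≈ -4.213e+6 kgf.

-4.213e+6 kgf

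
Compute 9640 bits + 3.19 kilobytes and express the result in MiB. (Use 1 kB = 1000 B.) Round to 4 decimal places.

0.0042 MiB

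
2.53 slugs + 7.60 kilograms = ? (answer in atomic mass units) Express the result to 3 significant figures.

2.68 × 10^28 atomic mass units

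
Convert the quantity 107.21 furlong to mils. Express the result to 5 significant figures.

8.4910e+8 mils

1 furlong = 7.92000e+6 mils.
Then 107.21 × 7.92000e+6 ≈ 8.4910e+8 mil.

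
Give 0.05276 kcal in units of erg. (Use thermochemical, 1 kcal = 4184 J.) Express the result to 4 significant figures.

2.207e+9 erg

1 kcal = 4.18400e+10 erg.
So 0.05276 × 4.18400e+10 ≈ 2.207e+9 erg.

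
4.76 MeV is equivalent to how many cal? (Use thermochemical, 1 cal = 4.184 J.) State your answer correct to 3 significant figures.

1.82 × 10^-13 cal

1 MeV = 3.82929 × 10^-14 calories.
Then 4.76 × 3.82929 × 10^-14 ≈ 1.82 × 10^-13 cal.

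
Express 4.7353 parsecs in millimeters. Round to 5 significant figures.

1 parsec = 3.08568e+19 mm.
Thus 4.7353 × 3.08568e+19 ≈ 1.4612e+20 mm.

1.4612e+20 mm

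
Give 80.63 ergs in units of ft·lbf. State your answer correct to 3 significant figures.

1 erg = 7.37562 × 10^-8 ft·lbf.
80.63 × 7.37562 × 10^-8 ≈ 5.95 × 10^-6 ft·lbf.

5.95 × 10^-6 foot-pounds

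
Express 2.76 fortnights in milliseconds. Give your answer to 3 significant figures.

3.34 × 10^9 milliseconds

1 fortnight = 1.20960 × 10^9 ms.
Then 2.76 × 1.20960 × 10^9 ≈ 3.34 × 10^9 ms.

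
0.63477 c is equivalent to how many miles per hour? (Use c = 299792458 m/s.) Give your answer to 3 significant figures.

4.26 × 10^8 mph

1 c = 6.70617 × 10^8 mph.
So 0.63477 × 6.70617 × 10^8 ≈ 4.26 × 10^8 mph.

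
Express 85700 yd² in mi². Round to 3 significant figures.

0.0277 mi²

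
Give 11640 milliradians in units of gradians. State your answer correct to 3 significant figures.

1 milliradian = 0.0636620 gradians.
Then 11640 × 0.0636620 ≈ 741 grad.

741 grad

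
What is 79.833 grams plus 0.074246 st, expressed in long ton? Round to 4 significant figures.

79.833 g = 7.857216 × 10^-5 long ton and 0.074246 st = 0.0004640375 long ton.
7.857216 × 10^-5 + 0.0004640375 ≈ 0.0005426 long ton.

0.0005426 long ton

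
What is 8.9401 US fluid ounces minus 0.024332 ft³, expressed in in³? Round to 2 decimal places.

-25.91 in³

8.9401 US fl oz = 16.1341 in³ and 0.024332 ft³ = 42.0457 in³.
16.1341 − 42.0457 ≈ -25.91 in³.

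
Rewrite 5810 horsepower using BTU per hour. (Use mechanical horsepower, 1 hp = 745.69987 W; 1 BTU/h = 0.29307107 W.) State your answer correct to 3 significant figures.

1.48 × 10^7 BTU per hour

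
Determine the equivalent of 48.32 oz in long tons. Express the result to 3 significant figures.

0.00135 long tons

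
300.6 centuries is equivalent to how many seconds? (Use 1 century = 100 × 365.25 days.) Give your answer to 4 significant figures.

1 century = 3.15576 × 10^9 seconds.
300.6 × 3.15576 × 10^9 ≈ 9.486 × 10^11 s.

9.486 × 10^11 seconds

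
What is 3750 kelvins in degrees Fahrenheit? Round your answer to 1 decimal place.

6290.3 °F

K = (°F + 459.67) × 5/9.
Applying the formula gives 6290.3 °F.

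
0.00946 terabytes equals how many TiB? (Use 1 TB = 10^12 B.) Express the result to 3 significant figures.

1 terabyte = 0.909495 TiB.
Thus 0.00946 × 0.909495 ≈ 0.00860 TiB.

0.00860 tebibytes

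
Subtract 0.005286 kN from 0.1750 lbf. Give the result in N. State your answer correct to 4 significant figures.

-4.508 N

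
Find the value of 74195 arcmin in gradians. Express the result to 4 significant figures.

1374 gradians

1 arcmin = 0.0185185 gradians.
74195 × 0.0185185 ≈ 1374 grad.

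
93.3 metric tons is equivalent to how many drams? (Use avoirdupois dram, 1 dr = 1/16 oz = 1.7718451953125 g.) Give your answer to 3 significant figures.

5.27e+7 drams

1 metric ton = 564383 drams.
93.3 × 564383 ≈ 5.27e+7 dr.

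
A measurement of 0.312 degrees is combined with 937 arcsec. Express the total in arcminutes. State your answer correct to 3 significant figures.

0.312 ° = 18.7200 arcmin and 937 arcsec = 15.6167 arcmin.
18.7200 + 15.6167 ≈ 34.3 arcmin.

34.3 arcmin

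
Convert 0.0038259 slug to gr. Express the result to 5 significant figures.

1 slug = 225218 grains.
0.0038259 × 225218 ≈ 861.66 gr.

861.66 gr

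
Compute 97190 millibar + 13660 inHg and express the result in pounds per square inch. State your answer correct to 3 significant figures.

8120 psi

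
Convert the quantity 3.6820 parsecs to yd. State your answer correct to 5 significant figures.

1.2425 × 10^17 yd

1 pc = 3.37454 × 10^16 yd.
3.6820 × 3.37454 × 10^16 ≈ 1.2425 × 10^17 yd.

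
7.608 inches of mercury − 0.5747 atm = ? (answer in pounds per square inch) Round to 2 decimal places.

-4.71 psi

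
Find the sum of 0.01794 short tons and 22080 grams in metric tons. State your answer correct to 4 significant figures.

0.03835 t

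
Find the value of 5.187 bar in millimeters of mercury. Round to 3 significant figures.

3890 millimeters of mercury

1 bar = 750.062 millimeters of mercury.
Thus 5.187 × 750.062 ≈ 3890 mmHg.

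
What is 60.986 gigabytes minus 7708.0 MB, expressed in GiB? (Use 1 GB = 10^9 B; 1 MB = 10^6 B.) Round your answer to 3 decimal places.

49.619 GiB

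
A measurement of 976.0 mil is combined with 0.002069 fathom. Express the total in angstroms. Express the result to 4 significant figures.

2.857e+8 Å

976.0 mil = 2.47904e+8 Å and 0.002069 fathom = 3.78379e+7 Å.
2.47904e+8 + 3.78379e+7 ≈ 2.857e+8 Å.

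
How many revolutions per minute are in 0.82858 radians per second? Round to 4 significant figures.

1 radian per second = 9.54930 rpm.
Thus 0.82858 × 9.54930 ≈ 7.912 rpm.

7.912 rpm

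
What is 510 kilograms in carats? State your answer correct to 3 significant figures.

1 kg = 5000.00 ct.
Then 510 × 5000.00 ≈ 2.55e+6 ct.

2.55e+6 carats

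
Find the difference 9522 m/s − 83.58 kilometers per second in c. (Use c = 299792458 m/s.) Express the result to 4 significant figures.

9522 m/s = 3.17620e-5 c and 83.58 km/s = 0.000278793 c.
3.17620e-5 − 0.000278793 ≈ -0.0002470 c.

-0.0002470 c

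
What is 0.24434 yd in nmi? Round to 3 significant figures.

1 yd = 0.000493737 nmi.
0.24434 × 0.000493737 ≈ 0.000121 nmi.

0.000121 nautical miles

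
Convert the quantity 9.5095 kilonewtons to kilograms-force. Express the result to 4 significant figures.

969.7 kgf

1 kilonewton = 101.972 kgf.
9.5095 × 101.972 ≈ 969.7 kgf.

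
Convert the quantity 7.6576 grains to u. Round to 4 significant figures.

2.988 × 10^23 atomic mass units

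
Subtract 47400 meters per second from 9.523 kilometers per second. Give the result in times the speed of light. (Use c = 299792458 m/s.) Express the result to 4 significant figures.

-0.0001263 c

9.523 km/s = 3.17653e-5 c and 47400 m/s = 0.000158109 c.
3.17653e-5 − 0.000158109 ≈ -0.0001263 c.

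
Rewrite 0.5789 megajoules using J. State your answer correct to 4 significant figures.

1 MJ = 1.00000 × 10^6 J.
Then 0.5789 × 1.00000 × 10^6 ≈ 578900 J.

578900 joules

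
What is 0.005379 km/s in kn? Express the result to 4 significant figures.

10.46 kn

1 kilometer per second = 1943.84 kn.
Then 0.005379 × 1943.84 ≈ 10.46 kn.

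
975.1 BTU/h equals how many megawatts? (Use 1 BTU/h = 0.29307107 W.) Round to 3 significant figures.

0.000286 megawatts

1 BTU/h = 2.93071 × 10^-7 MW.
Thus 975.1 × 2.93071 × 10^-7 ≈ 0.000286 MW.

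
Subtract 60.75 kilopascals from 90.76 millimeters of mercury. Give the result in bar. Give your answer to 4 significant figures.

-0.4865 bar

90.76 mmHg = 0.121003 bar and 60.75 kPa = 0.607500 bar.
0.121003 − 0.607500 ≈ -0.4865 bar.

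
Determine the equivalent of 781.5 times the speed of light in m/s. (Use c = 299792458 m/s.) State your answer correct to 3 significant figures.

1 c = 2.99792 × 10^8 m/s.
So 781.5 × 2.99792 × 10^8 ≈ 2.34 × 10^11 m/s.

2.34 × 10^11 meters per second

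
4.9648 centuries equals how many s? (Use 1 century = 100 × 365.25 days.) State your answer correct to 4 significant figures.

1 century = 3.15576e+9 s.
So 4.9648 × 3.15576e+9 ≈ 1.567e+10 s.

1.567e+10 s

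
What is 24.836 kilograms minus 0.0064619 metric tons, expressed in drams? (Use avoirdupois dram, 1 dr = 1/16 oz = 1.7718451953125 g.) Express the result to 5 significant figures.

10370 dr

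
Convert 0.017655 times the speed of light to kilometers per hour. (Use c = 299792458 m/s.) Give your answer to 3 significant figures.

1 c = 1.07925e+9 km/h.
So 0.017655 × 1.07925e+9 ≈ 1.91e+7 km/h.

1.91e+7 kilometers per hour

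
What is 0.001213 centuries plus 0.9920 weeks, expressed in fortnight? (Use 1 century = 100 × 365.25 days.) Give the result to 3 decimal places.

3.661 fortnights

0.001213 century = 3.16463 fortnight and 0.9920 wk = 0.496000 fortnight.
3.16463 + 0.496000 ≈ 3.661 fortnight.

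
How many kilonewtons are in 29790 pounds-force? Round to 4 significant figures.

132.5 kilonewtons

1 lbf = 0.00444822 kN.
Then 29790 × 0.00444822 ≈ 132.5 kN.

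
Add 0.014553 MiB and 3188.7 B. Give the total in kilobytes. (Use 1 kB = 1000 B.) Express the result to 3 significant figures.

0.014553 MiB = 15.2599 kB and 3188.7 B = 3.18870 kB.
15.2599 + 3.18870 ≈ 18.4 kB.

18.4 kB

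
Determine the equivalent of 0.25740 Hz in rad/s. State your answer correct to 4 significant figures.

1.617 rad/s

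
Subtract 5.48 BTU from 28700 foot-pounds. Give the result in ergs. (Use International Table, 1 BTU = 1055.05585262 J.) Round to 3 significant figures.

28700 ft·lbf = 3.89120e+11 erg and 5.48 BTU = 5.78171e+10 erg.
3.89120e+11 − 5.78171e+10 ≈ 3.31e+11 erg.

3.31e+11 ergs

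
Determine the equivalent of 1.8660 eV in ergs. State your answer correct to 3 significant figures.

1 electronvolt = 1.60218e-12 ergs.
1.8660 × 1.60218e-12 ≈ 2.99e-12 erg.

2.99e-12 erg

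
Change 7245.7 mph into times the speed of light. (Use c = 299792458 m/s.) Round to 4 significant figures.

1.080e-5 c

1 mile per hour = 1.49116e-9 times the speed of light.
Then 7245.7 × 1.49116e-9 ≈ 1.080e-5 c.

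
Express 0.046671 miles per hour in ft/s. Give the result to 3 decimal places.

1 mile per hour = 1.46667 ft/s.
0.046671 × 1.46667 ≈ 0.068 ft/s.

0.068 feet per second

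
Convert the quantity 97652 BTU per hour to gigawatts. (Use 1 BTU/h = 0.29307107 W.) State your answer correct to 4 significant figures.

1 BTU per hour = 2.93071e-10 gigawatts.
Then 97652 × 2.93071e-10 ≈ 2.862e-5 GW.

2.862e-5 GW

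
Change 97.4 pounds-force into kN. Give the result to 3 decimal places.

1 lbf = 0.00444822 kilonewtons.
Thus 97.4 × 0.00444822 ≈ 0.433 kN.

0.433 kilonewtons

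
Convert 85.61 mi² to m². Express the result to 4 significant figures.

2.217e+8 m²

1 square mile = 2.58999e+6 m².
85.61 × 2.58999e+6 ≈ 2.217e+8 m².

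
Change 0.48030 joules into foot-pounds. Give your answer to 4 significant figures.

0.3543 ft·lbf

1 J = 0.737562 ft·lbf.
0.48030 × 0.737562 ≈ 0.3543 ft·lbf.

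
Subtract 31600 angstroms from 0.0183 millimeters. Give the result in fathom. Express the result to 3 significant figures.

8.28e-6 fathoms

0.0183 mm = 1.00066e-5 fathom and 31600 Å = 1.72791e-6 fathom.
1.00066e-5 − 1.72791e-6 ≈ 8.28e-6 fathom.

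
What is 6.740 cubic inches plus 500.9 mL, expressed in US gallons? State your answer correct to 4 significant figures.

0.1615 US gallons

6.740 in³ = 0.0291775 US gal and 500.9 mL = 0.132324 US gal.
0.0291775 + 0.132324 ≈ 0.1615 US gal.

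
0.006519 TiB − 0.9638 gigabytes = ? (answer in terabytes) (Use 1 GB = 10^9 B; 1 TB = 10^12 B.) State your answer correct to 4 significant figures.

0.006519 TiB = 0.00716772 TB and 0.9638 GB = 0.000963800 TB.
0.00716772 − 0.000963800 ≈ 0.006204 TB.

0.006204 terabytes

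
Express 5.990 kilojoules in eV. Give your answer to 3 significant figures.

3.74 × 10^22 electronvolts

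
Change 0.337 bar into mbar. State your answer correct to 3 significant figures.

1 bar = 1000.00 mbar.
0.337 × 1000.00 ≈ 337 mbar.

337 millibar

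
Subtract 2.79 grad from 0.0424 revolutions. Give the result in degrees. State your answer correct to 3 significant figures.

12.8 °

0.0424 rev = 15.2640 ° and 2.79 grad = 2.51100 °.
15.2640 − 2.51100 ≈ 12.8 °.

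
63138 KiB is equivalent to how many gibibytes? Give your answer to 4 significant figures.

1 KiB = 9.53674 × 10^-7 gibibytes.
63138 × 9.53674 × 10^-7 ≈ 0.06021 GiB.

0.06021 GiB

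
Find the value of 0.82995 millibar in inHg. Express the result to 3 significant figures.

0.0245 inHg

1 millibar = 0.0295300 inHg.
0.82995 × 0.0295300 ≈ 0.0245 inHg.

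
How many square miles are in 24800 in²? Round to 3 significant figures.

1 square inch = 2.49098 × 10^-10 square miles.
So 24800 × 2.49098 × 10^-10 ≈ 6.18 × 10^-6 mi².

6.18 × 10^-6 square miles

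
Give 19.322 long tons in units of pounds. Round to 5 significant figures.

1 long ton = 2240.00 pounds.
So 19.322 × 2240.00 ≈ 43281 lb.

43281 pounds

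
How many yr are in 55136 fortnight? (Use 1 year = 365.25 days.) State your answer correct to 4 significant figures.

1 fortnight = 0.0383299 yr.
Thus 55136 × 0.0383299 ≈ 2113 yr.

2113 years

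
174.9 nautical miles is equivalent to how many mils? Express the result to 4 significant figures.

1.275 × 10^10 mil

1 nautical mile = 7.29134 × 10^7 mil.
Then 174.9 × 7.29134 × 10^7 ≈ 1.275 × 10^10 mil.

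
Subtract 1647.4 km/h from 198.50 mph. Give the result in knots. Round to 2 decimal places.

198.50 mph = 172.492 kn and 1647.4 km/h = 889.525 kn.
172.492 − 889.525 ≈ -717.03 kn.

-717.03 kn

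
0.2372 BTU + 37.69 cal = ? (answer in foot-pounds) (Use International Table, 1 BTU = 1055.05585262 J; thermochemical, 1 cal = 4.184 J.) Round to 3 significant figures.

301 foot-pounds

0.2372 BTU = 184.582 ft·lbf and 37.69 cal = 116.310 ft·lbf.
184.582 + 116.310 ≈ 301 ft·lbf.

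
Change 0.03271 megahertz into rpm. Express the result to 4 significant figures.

1 MHz = 6.00000 × 10^7 rpm.
Then 0.03271 × 6.00000 × 10^7 ≈ 1.963 × 10^6 rpm.

1.963 × 10^6 rpm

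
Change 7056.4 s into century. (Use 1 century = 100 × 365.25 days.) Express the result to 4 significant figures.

2.236 × 10^-6 century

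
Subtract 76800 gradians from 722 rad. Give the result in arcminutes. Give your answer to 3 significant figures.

722 rad = 2.48205 × 10^6 arcmin and 76800 grad = 4.14720 × 10^6 arcmin.
2.48205 × 10^6 − 4.14720 × 10^6 ≈ -1.67 × 10^6 arcmin.

-1.67 × 10^6 arcmin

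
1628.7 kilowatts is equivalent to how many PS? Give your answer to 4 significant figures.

1 kilowatt = 1.35962 PS.
1628.7 × 1.35962 ≈ 2214 PS.

2214 PS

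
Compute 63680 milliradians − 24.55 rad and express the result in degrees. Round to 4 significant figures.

2242 °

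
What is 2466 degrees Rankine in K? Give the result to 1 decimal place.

1370.0 K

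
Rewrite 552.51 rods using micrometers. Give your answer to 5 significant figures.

2.7787 × 10^9 μm

1 rod = 5.02920 × 10^6 micrometers.
Thus 552.51 × 5.02920 × 10^6 ≈ 2.7787 × 10^9 μm.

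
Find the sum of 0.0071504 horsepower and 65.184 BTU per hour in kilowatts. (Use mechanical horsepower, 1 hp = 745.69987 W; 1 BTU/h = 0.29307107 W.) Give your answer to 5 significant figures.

0.024436 kW

0.0071504 hp = 0.00533205 kW and 65.184 BTU/h = 0.0191035 kW.
0.00533205 + 0.0191035 ≈ 0.024436 kW.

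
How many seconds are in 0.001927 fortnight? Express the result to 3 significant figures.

1 fortnight = 1.20960 × 10^6 s.
Thus 0.001927 × 1.20960 × 10^6 ≈ 2330 s.

2330 seconds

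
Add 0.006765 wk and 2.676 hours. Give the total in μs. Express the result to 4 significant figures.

0.006765 wk = 4.09147e+9 μs and 2.676 h = 9.63360e+9 μs.
4.09147e+9 + 9.63360e+9 ≈ 1.373e+10 μs.

1.373e+10 microseconds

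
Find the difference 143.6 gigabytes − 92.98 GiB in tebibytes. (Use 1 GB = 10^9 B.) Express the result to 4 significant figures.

0.03980 tebibytes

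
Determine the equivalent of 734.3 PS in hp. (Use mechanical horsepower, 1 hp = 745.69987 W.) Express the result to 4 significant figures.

1 metric horsepower = 0.986320 horsepower.
Then 734.3 × 0.986320 ≈ 724.3 hp.

724.3 hp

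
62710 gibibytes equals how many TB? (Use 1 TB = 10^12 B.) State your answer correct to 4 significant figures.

67.33 TB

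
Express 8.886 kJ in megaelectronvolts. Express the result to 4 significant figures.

5.546 × 10^16 megaelectronvolts

1 kJ = 6.24151 × 10^15 MeV.
Then 8.886 × 6.24151 × 10^15 ≈ 5.546 × 10^16 MeV.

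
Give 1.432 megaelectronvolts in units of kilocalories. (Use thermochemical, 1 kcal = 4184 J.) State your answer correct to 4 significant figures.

1 megaelectronvolt = 3.82929 × 10^-17 kilocalories.
1.432 × 3.82929 × 10^-17 ≈ 5.484 × 10^-17 kcal.

5.484 × 10^-17 kcal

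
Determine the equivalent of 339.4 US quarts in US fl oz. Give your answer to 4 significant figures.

1 US quart = 32.0000 US fl oz.
339.4 × 32.0000 ≈ 10860 US fl oz.

10860 US fluid ounces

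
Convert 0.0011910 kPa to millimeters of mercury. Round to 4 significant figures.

1 kPa = 7.50062 millimeters of mercury.
Then 0.0011910 × 7.50062 ≈ 0.008933 mmHg.

0.008933 millimeters of mercury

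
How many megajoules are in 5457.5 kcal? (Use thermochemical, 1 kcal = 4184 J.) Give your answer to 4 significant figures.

1 kcal = 0.00418400 MJ.
Then 5457.5 × 0.00418400 ≈ 22.83 MJ.

22.83 MJ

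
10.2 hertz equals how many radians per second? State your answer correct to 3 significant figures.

64.1 rad/s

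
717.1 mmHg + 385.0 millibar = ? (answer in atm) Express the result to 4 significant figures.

1.324 atmospheres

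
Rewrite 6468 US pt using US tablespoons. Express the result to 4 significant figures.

1 US pint = 32.0000 US tbsp.
Then 6468 × 32.0000 ≈ 207000 US tbsp.

207000 US tbsp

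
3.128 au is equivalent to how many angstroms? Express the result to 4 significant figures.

4.679e+21 Å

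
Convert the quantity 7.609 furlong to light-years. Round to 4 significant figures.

1 furlong = 2.12635 × 10^-14 ly.
7.609 × 2.12635 × 10^-14 ≈ 1.618 × 10^-13 ly.

1.618 × 10^-13 ly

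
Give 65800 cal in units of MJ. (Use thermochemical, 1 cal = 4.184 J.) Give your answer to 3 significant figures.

0.275 MJ

1 calorie = 4.18400 × 10^-6 megajoules.
So 65800 × 4.18400 × 10^-6 ≈ 0.275 MJ.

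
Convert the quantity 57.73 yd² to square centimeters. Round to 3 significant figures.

1 square yard = 8361.27 square centimeters.
So 57.73 × 8361.27 ≈ 483000 cm².

483000 cm²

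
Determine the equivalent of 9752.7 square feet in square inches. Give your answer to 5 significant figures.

1.4044 × 10^6 square inches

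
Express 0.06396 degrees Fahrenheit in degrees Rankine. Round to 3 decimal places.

459.734 °R

°R = °F + 459.67.
Applying the formula gives 459.734 °R.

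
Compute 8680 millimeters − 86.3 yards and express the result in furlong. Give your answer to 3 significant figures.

-0.349 furlong

8680 mm = 0.0431480 furlong and 86.3 yd = 0.392273 furlong.
0.0431480 − 0.392273 ≈ -0.349 furlong.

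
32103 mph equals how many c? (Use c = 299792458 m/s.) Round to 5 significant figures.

4.7871e-5 c

1 mile per hour = 1.49116e-9 times the speed of light.
Then 32103 × 1.49116e-9 ≈ 4.7871e-5 c.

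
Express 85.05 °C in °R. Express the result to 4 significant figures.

644.8 degrees Rankine

°R = (°C + 273.15) × 9/5.
Applying the formula gives 644.8 °R.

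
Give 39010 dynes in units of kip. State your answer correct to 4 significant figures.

8.770 × 10^-5 kips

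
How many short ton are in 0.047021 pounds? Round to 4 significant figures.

2.351e-5 short ton

1 pound = 0.000500000 short ton.
Thus 0.047021 × 0.000500000 ≈ 2.351e-5 short ton.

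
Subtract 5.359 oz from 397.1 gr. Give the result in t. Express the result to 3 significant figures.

-0.000126 metric tons

397.1 gr = 2.57316e-5 t and 5.359 oz = 0.000151925 t.
2.57316e-5 − 0.000151925 ≈ -0.000126 t.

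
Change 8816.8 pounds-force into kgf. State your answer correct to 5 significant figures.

1 pound-force = 0.453592 kgf.
8816.8 × 0.453592 ≈ 3999.2 kgf.

3999.2 kilograms-force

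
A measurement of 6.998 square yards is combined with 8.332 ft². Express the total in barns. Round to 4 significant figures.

6.625 × 10^28 barn

6.998 yd² = 5.85122 × 10^28 barn and 8.332 ft² = 7.74068 × 10^27 barn.
5.85122 × 10^28 + 7.74068 × 10^27 ≈ 6.625 × 10^28 barn.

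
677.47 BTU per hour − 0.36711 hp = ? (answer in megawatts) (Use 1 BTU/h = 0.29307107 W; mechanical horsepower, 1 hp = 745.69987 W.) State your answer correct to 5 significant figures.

677.47 BTU/h = 0.000198547 MW and 0.36711 hp = 0.000273754 MW.
0.000198547 − 0.000273754 ≈ -7.5207e-5 MW.

-7.5207e-5 MW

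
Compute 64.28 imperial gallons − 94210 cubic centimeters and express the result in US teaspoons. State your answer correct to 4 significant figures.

40170 US teaspoons

64.28 imp gal = 59287.3 US tsp and 94210 cm³ = 19113.7 US tsp.
59287.3 − 19113.7 ≈ 40170 US tsp.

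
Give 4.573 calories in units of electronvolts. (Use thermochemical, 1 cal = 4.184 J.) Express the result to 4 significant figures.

1 calorie = 2.61145 × 10^19 eV.
Then 4.573 × 2.61145 × 10^19 ≈ 1.194 × 10^20 eV.

1.194 × 10^20 eV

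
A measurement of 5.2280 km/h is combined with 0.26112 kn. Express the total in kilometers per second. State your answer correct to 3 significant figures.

0.00159 km/s

5.2280 km/h = 0.00145222 km/s and 0.26112 kn = 0.000134332 km/s.
0.00145222 + 0.000134332 ≈ 0.00159 km/s.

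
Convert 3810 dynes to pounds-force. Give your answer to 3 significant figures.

0.00857 lbf

1 dyne = 2.24809 × 10^-6 lbf.
3810 × 2.24809 × 10^-6 ≈ 0.00857 lbf.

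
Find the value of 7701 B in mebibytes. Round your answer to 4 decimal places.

1 byte = 9.53674 × 10^-7 MiB.
7701 × 9.53674 × 10^-7 ≈ 0.0073 MiB.

0.0073 mebibytes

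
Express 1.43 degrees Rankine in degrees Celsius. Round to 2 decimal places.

-272.36 °C

°R = (°C + 273.15) × 9/5.
Applying the formula gives -272.36 °C.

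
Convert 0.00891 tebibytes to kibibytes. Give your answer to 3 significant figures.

1 tebibyte = 1.07374 × 10^9 kibibytes.
So 0.00891 × 1.07374 × 10^9 ≈ 9.57 × 10^6 KiB.

9.57 × 10^6 kibibytes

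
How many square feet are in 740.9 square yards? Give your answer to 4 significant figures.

1 yd² = 9.00000 square feet.
So 740.9 × 9.00000 ≈ 6668 ft².

6668 ft²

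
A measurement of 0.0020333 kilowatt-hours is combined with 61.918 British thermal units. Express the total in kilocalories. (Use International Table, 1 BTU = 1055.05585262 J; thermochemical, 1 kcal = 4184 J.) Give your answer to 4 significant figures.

0.0020333 kWh = 1.74949 kcal and 61.918 BTU = 15.6135 kcal.
1.74949 + 15.6135 ≈ 17.36 kcal.

17.36 kcal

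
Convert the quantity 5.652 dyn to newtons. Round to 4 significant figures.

5.652e-5 N

1 dyn = 1.00000e-5 newtons.
So 5.652 × 1.00000e-5 ≈ 5.652e-5 N.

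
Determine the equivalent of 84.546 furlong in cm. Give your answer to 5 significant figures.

1.7008 × 10^6 centimeters

1 furlong = 20116.8 cm.
Then 84.546 × 20116.8 ≈ 1.7008 × 10^6 cm.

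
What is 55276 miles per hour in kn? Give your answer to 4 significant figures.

1 mph = 0.868976 kn.
Then 55276 × 0.868976 ≈ 48030 kn.

48030 knots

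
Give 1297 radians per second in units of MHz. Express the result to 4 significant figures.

1 rad/s = 1.59155 × 10^-7 MHz.
Thus 1297 × 1.59155 × 10^-7 ≈ 0.0002064 MHz.

0.0002064 megahertz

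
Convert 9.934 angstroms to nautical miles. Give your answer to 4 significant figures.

1 Å = 5.39957 × 10^-14 nmi.
Thus 9.934 × 5.39957 × 10^-14 ≈ 5.364 × 10^-13 nmi.

5.364 × 10^-13 nautical miles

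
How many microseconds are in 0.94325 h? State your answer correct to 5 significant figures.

1 hour = 3.60000e+9 μs.
Thus 0.94325 × 3.60000e+9 ≈ 3.3957e+9 μs.

3.3957e+9 μs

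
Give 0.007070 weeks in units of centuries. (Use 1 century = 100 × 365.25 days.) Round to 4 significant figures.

1 week = 0.000191650 centuries.
Then 0.007070 × 0.000191650 ≈ 1.355 × 10^-6 century.

1.355 × 10^-6 century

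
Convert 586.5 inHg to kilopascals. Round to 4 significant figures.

1 inHg = 3.38639 kilopascals.
Thus 586.5 × 3.38639 ≈ 1986 kPa.

1986 kilopascals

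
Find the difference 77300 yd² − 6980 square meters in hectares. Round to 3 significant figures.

77300 yd² = 6.46326 ha and 6980 m² = 0.698000 ha.
6.46326 − 0.698000 ≈ 5.77 ha.

5.77 ha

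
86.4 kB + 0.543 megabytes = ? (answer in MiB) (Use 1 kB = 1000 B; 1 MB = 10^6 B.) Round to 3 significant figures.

0.600 mebibytes

86.4 kB = 0.0823975 MiB and 0.543 MB = 0.517845 MiB.
0.0823975 + 0.517845 ≈ 0.600 MiB.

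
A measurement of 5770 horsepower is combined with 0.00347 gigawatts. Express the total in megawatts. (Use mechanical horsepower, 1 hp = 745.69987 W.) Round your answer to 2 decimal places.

7.77 megawatts

5770 hp = 4.30269 MW and 0.00347 GW = 3.47000 MW.
4.30269 + 3.47000 ≈ 7.77 MW.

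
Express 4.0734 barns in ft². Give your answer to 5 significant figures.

4.3846e-27 square feet

1 barn = 1.07639e-27 ft².
Thus 4.0734 × 1.07639e-27 ≈ 4.3846e-27 ft².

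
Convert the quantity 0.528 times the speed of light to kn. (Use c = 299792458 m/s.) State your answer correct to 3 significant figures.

3.08 × 10^8 knots

1 c = 5.82750 × 10^8 knots.
Then 0.528 × 5.82750 × 10^8 ≈ 3.08 × 10^8 kn.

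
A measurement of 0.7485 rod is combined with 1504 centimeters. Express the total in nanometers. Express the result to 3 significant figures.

1.88 × 10^10 nm

0.7485 rod = 3.76436 × 10^9 nm and 1504 cm = 1.50400 × 10^10 nm.
3.76436 × 10^9 + 1.50400 × 10^10 ≈ 1.88 × 10^10 nm.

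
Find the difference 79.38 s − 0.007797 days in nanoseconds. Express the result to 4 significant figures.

-5.943 × 10^11 ns

79.38 s = 7.93800 × 10^10 ns and 0.007797 d = 6.73661 × 10^11 ns.
7.93800 × 10^10 − 6.73661 × 10^11 ≈ -5.943 × 10^11 ns.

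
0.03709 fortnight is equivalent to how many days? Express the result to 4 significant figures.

0.5193 d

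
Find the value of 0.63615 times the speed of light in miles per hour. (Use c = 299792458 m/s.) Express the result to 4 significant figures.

4.266e+8 miles per hour

1 speed of light = 6.70617e+8 miles per hour.
Then 0.63615 × 6.70617e+8 ≈ 4.266e+8 mph.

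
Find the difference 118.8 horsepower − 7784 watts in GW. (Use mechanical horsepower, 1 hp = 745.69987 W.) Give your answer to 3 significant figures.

8.08e-5 GW

118.8 hp = 8.85891e-5 GW and 7784 W = 7.78400e-6 GW.
8.85891e-5 − 7.78400e-6 ≈ 8.08e-5 GW.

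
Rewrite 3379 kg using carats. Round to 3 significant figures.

1.69 × 10^7 ct

1 kilogram = 5000.00 carats.
So 3379 × 5000.00 ≈ 1.69 × 10^7 ct.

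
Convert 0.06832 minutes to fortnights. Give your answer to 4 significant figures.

1 minute = 4.96032 × 10^-5 fortnight.
Then 0.06832 × 4.96032 × 10^-5 ≈ 3.389 × 10^-6 fortnight.

3.389 × 10^-6 fortnight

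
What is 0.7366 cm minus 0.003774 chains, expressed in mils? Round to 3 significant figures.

-2700 mil

0.7366 cm = 290.000 mil and 0.003774 chain = 2989.01 mil.
290.000 − 2989.01 ≈ -2700 mil.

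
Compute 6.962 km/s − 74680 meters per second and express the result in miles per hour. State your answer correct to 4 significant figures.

-151500 mph

6.962 km/s = 15573.6 mph and 74680 m/s = 167054 mph.
15573.6 − 167054 ≈ -151500 mph.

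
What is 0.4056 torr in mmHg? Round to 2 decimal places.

1 torr = 1.00000 millimeters of mercury.
0.4056 × 1.00000 ≈ 0.41 mmHg.

0.41 mmHg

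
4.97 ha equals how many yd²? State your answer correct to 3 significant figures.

59400 yd²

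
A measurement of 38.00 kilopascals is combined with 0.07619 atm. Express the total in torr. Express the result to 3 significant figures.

38.00 kPa = 285.023 torr and 0.07619 atm = 57.9044 torr.
285.023 + 57.9044 ≈ 343 torr.

343 torr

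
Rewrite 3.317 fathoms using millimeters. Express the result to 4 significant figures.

1 fathom = 1828.80 millimeters.
3.317 × 1828.80 ≈ 6066 mm.

6066 mm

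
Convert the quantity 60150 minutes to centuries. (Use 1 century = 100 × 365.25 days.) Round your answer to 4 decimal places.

1 min = 1.90129e-8 century.
Then 60150 × 1.90129e-8 ≈ 0.0011 century.

0.0011 centuries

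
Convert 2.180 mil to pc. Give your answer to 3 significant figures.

1.79 × 10^-21 pc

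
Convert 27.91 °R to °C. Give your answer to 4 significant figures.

°R = (°C + 273.15) × 9/5.
Applying the formula gives -257.6 °C.

-257.6 degrees Celsius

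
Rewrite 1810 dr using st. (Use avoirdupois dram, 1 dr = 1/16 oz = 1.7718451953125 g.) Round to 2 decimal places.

1 dram = 0.000279018 stone.
Thus 1810 × 0.000279018 ≈ 0.51 st.

0.51 stone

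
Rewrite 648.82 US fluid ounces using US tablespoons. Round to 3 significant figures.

1300 US tablespoons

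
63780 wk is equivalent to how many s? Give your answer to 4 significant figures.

3.857e+10 s

1 week = 604800 seconds.
Thus 63780 × 604800 ≈ 3.857e+10 s.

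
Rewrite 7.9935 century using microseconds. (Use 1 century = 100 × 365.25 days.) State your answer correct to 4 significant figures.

2.523 × 10^16 microseconds

1 century = 3.15576 × 10^15 μs.
Thus 7.9935 × 3.15576 × 10^15 ≈ 2.523 × 10^16 μs.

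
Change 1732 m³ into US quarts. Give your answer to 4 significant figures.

1.830e+6 US qt

1 cubic meter = 1056.69 US quarts.
Then 1732 × 1056.69 ≈ 1.830e+6 US qt.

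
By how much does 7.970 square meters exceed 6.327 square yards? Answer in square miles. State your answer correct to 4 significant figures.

7.970 m² = 3.07723 × 10^-6 mi² and 6.327 yd² = 2.04255 × 10^-6 mi².
3.07723 × 10^-6 − 2.04255 × 10^-6 ≈ 1.035 × 10^-6 mi².

1.035 × 10^-6 mi²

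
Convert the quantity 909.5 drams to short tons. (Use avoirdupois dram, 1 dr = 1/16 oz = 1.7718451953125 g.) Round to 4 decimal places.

1 dram = 1.953125 × 10^-6 short tons.
909.5 × 1.953125 × 10^-6 ≈ 0.0018 short ton.

0.0018 short ton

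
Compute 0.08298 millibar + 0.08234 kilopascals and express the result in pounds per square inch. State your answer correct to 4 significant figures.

0.01315 pounds per square inch

0.08298 mbar = 0.00120352 psi and 0.08234 kPa = 0.0119424 psi.
0.00120352 + 0.0119424 ≈ 0.01315 psi.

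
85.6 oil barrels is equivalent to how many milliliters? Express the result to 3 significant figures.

1 bbl = 158987 mL.
So 85.6 × 158987 ≈ 1.36 × 10^7 mL.

1.36 × 10^7 mL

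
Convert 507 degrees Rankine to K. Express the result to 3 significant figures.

282 kelvins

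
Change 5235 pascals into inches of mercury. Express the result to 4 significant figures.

1.546 inches of mercury

1 pascal = 0.000295300 inHg.
Thus 5235 × 0.000295300 ≈ 1.546 inHg.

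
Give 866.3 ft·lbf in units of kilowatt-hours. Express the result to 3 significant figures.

0.000326 kWh

1 foot-pound = 3.76616 × 10^-7 kWh.
Thus 866.3 × 3.76616 × 10^-7 ≈ 0.000326 kWh.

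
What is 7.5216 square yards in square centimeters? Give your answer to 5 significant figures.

1 square yard = 8361.27 square centimeters.
7.5216 × 8361.27 ≈ 62890 cm².

62890 cm²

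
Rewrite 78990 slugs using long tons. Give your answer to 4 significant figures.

1135 long ton

1 slug = 0.0143634 long ton.
Then 78990 × 0.0143634 ≈ 1135 long ton.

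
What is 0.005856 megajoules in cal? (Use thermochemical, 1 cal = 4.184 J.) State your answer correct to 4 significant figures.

1400 calories

1 MJ = 239006 cal.
0.005856 × 239006 ≈ 1400 cal.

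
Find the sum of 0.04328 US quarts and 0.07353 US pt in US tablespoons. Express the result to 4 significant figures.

5.123 US tbsp

0.04328 US qt = 2.76992 US tbsp and 0.07353 US pt = 2.35296 US tbsp.
2.76992 + 2.35296 ≈ 5.123 US tbsp.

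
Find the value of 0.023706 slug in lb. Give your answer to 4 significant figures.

0.7627 pounds

1 slug = 32.1740 pounds.
0.023706 × 32.1740 ≈ 0.7627 lb.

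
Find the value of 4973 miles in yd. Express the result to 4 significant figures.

1 mile = 1760.00 yd.
Thus 4973 × 1760.00 ≈ 8.752e+6 yd.

8.752e+6 yd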